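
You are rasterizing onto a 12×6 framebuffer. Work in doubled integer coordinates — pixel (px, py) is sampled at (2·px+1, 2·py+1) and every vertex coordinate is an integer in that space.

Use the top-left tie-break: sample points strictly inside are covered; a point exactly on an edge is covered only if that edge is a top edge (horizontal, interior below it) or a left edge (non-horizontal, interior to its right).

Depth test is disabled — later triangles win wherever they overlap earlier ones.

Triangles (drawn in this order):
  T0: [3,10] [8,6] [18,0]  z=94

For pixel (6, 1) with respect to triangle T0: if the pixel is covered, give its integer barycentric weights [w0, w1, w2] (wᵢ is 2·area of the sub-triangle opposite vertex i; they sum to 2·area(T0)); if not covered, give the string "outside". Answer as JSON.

T0:
  2·area = 10
  edge (3, 10)→(8, 6): d=(5,-4) top-left  bias=+0
  edge (8, 6)→(18, 0): d=(10,-6) top-left  bias=+0
  edge (18, 0)→(3, 10): d=(-15,10) right/bottom  bias=-1
    (6,1)@(13, 3): e=[5,0,5] → #  [on edge]
    (7,1)@(15, 3): e=[13,12,-15] → ·
    (6,2)@(13, 5): e=[15,20,-25] → ·
    (3,3)@(7, 7): e=[1,4,5] → #
    (4,3)@(9, 7): e=[9,16,-15] → ·
    (1,4)@(3, 9): e=[-5,0,15] → ·  [on edge]
    (3,4)@(7, 9): e=[11,24,-25] → ·
  covered (2 px):
    · · · · · · · · · · · ·
    · · · · · · # · · · · ·
    · · · · · · · · · · · ·
    · · · # · · · · · · · ·
    · · · · · · · · · · · ·
    · · · · · · · · · · · ·

Result: [0,5,5]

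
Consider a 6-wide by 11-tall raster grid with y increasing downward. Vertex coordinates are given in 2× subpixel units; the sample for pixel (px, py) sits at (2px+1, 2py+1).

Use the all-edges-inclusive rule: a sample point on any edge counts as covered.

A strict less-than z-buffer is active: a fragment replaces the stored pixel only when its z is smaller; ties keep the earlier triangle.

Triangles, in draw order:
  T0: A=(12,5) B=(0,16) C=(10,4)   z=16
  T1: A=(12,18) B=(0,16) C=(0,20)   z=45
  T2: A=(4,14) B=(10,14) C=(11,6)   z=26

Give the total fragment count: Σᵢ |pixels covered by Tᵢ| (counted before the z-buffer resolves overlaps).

T0:
  2·area = 34
  edge (12, 5)→(0, 16): d=(-12,11) inclusive
  edge (0, 16)→(10, 4): d=(10,-12) inclusive
  edge (10, 4)→(12, 5): d=(2,1) inclusive
    (5,2)@(11, 5): e=[11,22,1] → X
    (4,3)@(9, 7): e=[9,18,7] → X
    (5,3)@(11, 7): e=[-13,42,5] → .
    (3,4)@(7, 9): e=[7,14,13] → X
    (4,4)@(9, 9): e=[-15,38,11] → .
    (2,5)@(5, 11): e=[5,10,19] → X
    (3,5)@(7, 11): e=[-17,34,17] → .
    (1,6)@(3, 13): e=[3,6,25] → X
    (2,6)@(5, 13): e=[-19,30,23] → .
    (0,7)@(1, 15): e=[1,2,31] → X
    (1,7)@(3, 15): e=[-21,26,29] → .
    (0,8)@(1, 17): e=[-23,22,35] → .
  covered (6 px):
    . . . . . .
    . . . . . .
    . . . . . X
    . . . . X .
    . . . X . .
    . . X . . .
    . X . . . .
    X . . . . .
    . . . . . .
    . . . . . .
    . . . . . .
T1:
  2·area = 48  (B↔C swapped to make it positive)
  edge (12, 18)→(0, 20): d=(-12,2) inclusive
  edge (0, 20)→(0, 16): d=(0,-4) inclusive
  edge (0, 16)→(12, 18): d=(12,2) inclusive
    (0,8)@(1, 17): e=[34,4,10] → X
    (1,8)@(3, 17): e=[30,12,6] → X
    (2,8)@(5, 17): e=[26,20,2] → X
    (3,8)@(7, 17): e=[22,28,-2] → .
    (0,9)@(1, 19): e=[10,4,34] → X
    (3,9)@(7, 19): e=[-2,28,22] → .
    (0,10)@(1, 21): e=[-14,4,58] → .
    (1,10)@(3, 21): e=[-18,12,54] → .
    (2,10)@(5, 21): e=[-22,20,50] → .
  covered (6 px):
    . . . . . .
    . . . . . .
    . . . . . .
    . . . . . .
    . . . . . .
    . . . . . .
    . . . . . .
    . . . . . .
    X X X . . .
    X X X . . .
    . . . . . .
T2:
  2·area = 48  (B↔C swapped to make it positive)
  edge (4, 14)→(11, 6): d=(7,-8) inclusive
  edge (11, 6)→(10, 14): d=(-1,8) inclusive
  edge (10, 14)→(4, 14): d=(-6,0) inclusive
    (4,4)@(9, 9): e=[5,13,30] → X
    (5,4)@(11, 9): e=[21,-3,30] → .
    (3,5)@(7, 11): e=[3,27,18] → X
    (5,5)@(11, 11): e=[35,-5,18] → .
    (2,6)@(5, 13): e=[1,41,6] → X
    (5,6)@(11, 13): e=[49,-7,6] → .
    (2,7)@(5, 15): e=[15,39,-6] → .
    (3,7)@(7, 15): e=[31,23,-6] → .
    (4,7)@(9, 15): e=[47,7,-6] → .
  covered (6 px):
    . . . . . .
    . . . . . .
    . . . . . .
    . . . . . .
    . . . . X .
    . . . X X .
    . . X X X .
    . . . . . .
    . . . . . .
    . . . . . .
    . . . . . .

Final: 18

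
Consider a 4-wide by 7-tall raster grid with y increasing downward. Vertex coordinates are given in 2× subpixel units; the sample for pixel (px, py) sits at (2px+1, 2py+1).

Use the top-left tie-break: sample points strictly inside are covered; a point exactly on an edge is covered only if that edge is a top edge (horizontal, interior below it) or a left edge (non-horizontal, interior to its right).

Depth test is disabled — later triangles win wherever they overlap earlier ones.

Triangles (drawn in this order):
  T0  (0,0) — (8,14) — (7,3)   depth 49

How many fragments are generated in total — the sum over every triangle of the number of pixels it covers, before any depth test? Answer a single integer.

T0:
  2·area = 74  (B↔C swapped to make it positive)
  edge (0, 0)→(7, 3): d=(7,3) right/bottom  bias=-1
  edge (7, 3)→(8, 14): d=(1,11) right/bottom  bias=-1
  edge (8, 14)→(0, 0): d=(-8,-14) top-left  bias=+0
    (0,0)@(1, 1): e=[4,64,6] → █
    (1,0)@(3, 1): e=[-2,42,34] → ·
    (0,1)@(1, 3): e=[18,66,-10] → ·
    (1,1)@(3, 3): e=[12,44,18] → █
    (2,1)@(5, 3): e=[6,22,46] → █
    (3,1)@(7, 3): e=[0,0,74] → ·  [on edge]
    (1,2)@(3, 5): e=[26,46,2] → █
    (3,2)@(7, 5): e=[14,2,58] → █
    (1,3)@(3, 7): e=[40,48,-14] → ·
    (2,3)@(5, 7): e=[34,26,14] → █
    (2,4)@(5, 9): e=[48,28,-2] → ·
    (3,4)@(7, 9): e=[42,6,26] → █
  covered (10 px):
    █ · · ·
    · █ █ ·
    · █ █ █
    · · █ █
    · · · █
    · · · █
    · · · ·

Result: 10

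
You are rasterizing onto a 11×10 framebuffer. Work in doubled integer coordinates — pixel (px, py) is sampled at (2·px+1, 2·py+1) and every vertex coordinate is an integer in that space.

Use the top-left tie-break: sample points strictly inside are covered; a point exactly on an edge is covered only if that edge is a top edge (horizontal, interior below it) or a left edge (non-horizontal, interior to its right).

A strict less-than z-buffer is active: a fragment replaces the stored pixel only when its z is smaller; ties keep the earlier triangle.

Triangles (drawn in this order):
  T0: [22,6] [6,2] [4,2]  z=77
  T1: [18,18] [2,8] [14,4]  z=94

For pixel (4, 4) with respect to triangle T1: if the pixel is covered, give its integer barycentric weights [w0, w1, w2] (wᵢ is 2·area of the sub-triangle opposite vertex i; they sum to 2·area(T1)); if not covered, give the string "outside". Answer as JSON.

T0:
  2·area = 8  (B↔C swapped to make it positive)
  edge (22, 6)→(4, 2): d=(-18,-4) top-left  bias=+0
  edge (4, 2)→(6, 2): d=(2,0) top-left  bias=+0
  edge (6, 2)→(22, 6): d=(16,4) right/bottom  bias=-1
    (4,1)@(9, 3): e=[2,2,4] → #
    (5,1)@(11, 3): e=[10,2,-4] → ·
    (4,2)@(9, 5): e=[-34,6,36] → ·
  covered (1 px):
    · · · · · · · · · · ·
    · · · · # · · · · · ·
    · · · · · · · · · · ·
    · · · · · · · · · · ·
    · · · · · · · · · · ·
    · · · · · · · · · · ·
    · · · · · · · · · · ·
    · · · · · · · · · · ·
    · · · · · · · · · · ·
    · · · · · · · · · · ·
T1:
  2·area = 184
  edge (18, 18)→(2, 8): d=(-16,-10) top-left  bias=+0
  edge (2, 8)→(14, 4): d=(12,-4) top-left  bias=+0
  edge (14, 4)→(18, 18): d=(4,14) right/bottom  bias=-1
    (8,1)@(17, 3): e=[230,0,-46] → ·  [on edge]
    (5,2)@(11, 5): e=[138,0,46] → #  [on edge]
    (6,2)@(13, 5): e=[158,8,18] → #
    (7,2)@(15, 5): e=[178,16,-10] → ·
    (2,3)@(5, 7): e=[46,0,138] → #  [on edge]
    (3,3)@(7, 7): e=[66,8,110] → #
    (4,3)@(9, 7): e=[86,16,82] → #
    (7,3)@(15, 7): e=[146,40,-2] → ·
    (2,4)@(5, 9): e=[14,24,146] → #
    (7,4)@(15, 9): e=[114,64,6] → #
    (8,4)@(17, 9): e=[134,72,-22] → ·
    (2,5)@(5, 11): e=[-18,48,154] → ·
  covered (24 px):
    · · · · · · · · · · ·
    · · · · · · · · · · ·
    · · · · · # # · · · ·
    · · # # # # # · · · ·
    · · # # # # # # · · ·
    · · · # # # # # · · ·
    · · · · · # # # · · ·
    · · · · · · · # # · ·
    · · · · · · · · # · ·
    · · · · · · · · · · ·

Answer: [40,90,54]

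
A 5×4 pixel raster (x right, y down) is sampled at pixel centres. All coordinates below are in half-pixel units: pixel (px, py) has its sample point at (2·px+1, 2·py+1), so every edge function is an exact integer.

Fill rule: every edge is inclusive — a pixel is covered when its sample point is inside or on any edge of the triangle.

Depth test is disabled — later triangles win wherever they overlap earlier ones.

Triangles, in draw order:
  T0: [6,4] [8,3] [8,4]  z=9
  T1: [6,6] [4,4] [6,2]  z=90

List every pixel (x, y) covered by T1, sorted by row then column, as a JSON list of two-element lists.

T0:
  2·area = 2
  edge (6, 4)→(8, 3): d=(2,-1) inclusive
  edge (8, 3)→(8, 4): d=(0,1) inclusive
  edge (8, 4)→(6, 4): d=(-2,0) inclusive
  covered (0 px):
    · · · · ·
    · · · · ·
    · · · · ·
    · · · · ·
T1:
  2·area = 8
  edge (6, 6)→(4, 4): d=(-2,-2) inclusive
  edge (4, 4)→(6, 2): d=(2,-2) inclusive
  edge (6, 2)→(6, 6): d=(0,4) inclusive
    (0,0)@(1, 1): e=[0,-12,20] → ·  [on edge]
    (3,0)@(7, 1): e=[12,0,-4] → ·  [on edge]
    (1,1)@(3, 3): e=[0,-4,12] → ·  [on edge]
    (2,1)@(5, 3): e=[4,0,4] → █  [on edge]
    (3,1)@(7, 3): e=[8,4,-4] → ·
    (1,2)@(3, 5): e=[-4,0,12] → ·  [on edge]
    (2,2)@(5, 5): e=[0,4,4] → █  [on edge]
    (3,2)@(7, 5): e=[4,8,-4] → ·
    (0,3)@(1, 7): e=[-12,0,20] → ·  [on edge]
    (2,3)@(5, 7): e=[-4,8,4] → ·
    (3,3)@(7, 7): e=[0,12,-4] → ·  [on edge]
  covered (2 px):
    · · · · ·
    · · █ · ·
    · · █ · ·
    · · · · ·

Answer: [[2,1],[2,2]]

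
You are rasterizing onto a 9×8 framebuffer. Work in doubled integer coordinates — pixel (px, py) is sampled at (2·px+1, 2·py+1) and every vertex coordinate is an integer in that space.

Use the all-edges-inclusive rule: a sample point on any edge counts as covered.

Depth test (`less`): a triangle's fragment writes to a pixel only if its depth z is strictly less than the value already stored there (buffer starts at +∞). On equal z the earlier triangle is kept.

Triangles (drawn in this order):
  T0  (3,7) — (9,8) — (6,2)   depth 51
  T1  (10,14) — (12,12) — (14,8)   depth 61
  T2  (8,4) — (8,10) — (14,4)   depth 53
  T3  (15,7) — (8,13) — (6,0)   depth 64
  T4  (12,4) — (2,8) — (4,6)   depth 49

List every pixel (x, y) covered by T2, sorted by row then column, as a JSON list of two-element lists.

T0:
  2·area = 33  (B↔C swapped to make it positive)
  edge (3, 7)→(6, 2): d=(3,-5) inclusive
  edge (6, 2)→(9, 8): d=(3,6) inclusive
  edge (9, 8)→(3, 7): d=(-6,-1) inclusive
    (2,2)@(5, 5): e=[4,15,14] → #
    (3,2)@(7, 5): e=[14,3,16] → #
    (4,2)@(9, 5): e=[24,-9,18] → ·
    (1,3)@(3, 7): e=[0,33,0] → #  [on edge]
    (4,3)@(9, 7): e=[30,-3,6] → ·
    (1,4)@(3, 9): e=[6,39,-12] → ·
    (2,4)@(5, 9): e=[16,27,-10] → ·
    (3,4)@(7, 9): e=[26,15,-8] → ·
    (7,4)@(15, 9): e=[66,-33,0] → ·  [on edge]
  covered (5 px):
    · · · · · · · · ·
    · · · · · · · · ·
    · · # # · · · · ·
    · # # # · · · · ·
    · · · · · · · · ·
    · · · · · · · · ·
    · · · · · · · · ·
    · · · · · · · · ·
T1:
  2·area = 4  (B↔C swapped to make it positive)
  edge (10, 14)→(14, 8): d=(4,-6) inclusive
  edge (14, 8)→(12, 12): d=(-2,4) inclusive
  edge (12, 12)→(10, 14): d=(-2,2) inclusive
    (8,3)@(17, 7): e=[14,-10,0] → ·  [on edge]
    (7,4)@(15, 9): e=[10,-6,0] → ·  [on edge]
    (6,5)@(13, 11): e=[6,-2,0] → ·  [on edge]
    (5,6)@(11, 13): e=[2,2,0] → #  [on edge]
    (6,6)@(13, 13): e=[14,-6,-4] → ·
    (4,7)@(9, 15): e=[-2,6,0] → ·  [on edge]
    (5,7)@(11, 15): e=[10,-2,-4] → ·
  covered (1 px):
    · · · · · · · · ·
    · · · · · · · · ·
    · · · · · · · · ·
    · · · · · · · · ·
    · · · · · · · · ·
    · · · · · · · · ·
    · · · · · # · · ·
    · · · · · · · · ·
T2:
  2·area = 36  (B↔C swapped to make it positive)
  edge (8, 4)→(14, 4): d=(6,0) inclusive
  edge (14, 4)→(8, 10): d=(-6,6) inclusive
  edge (8, 10)→(8, 4): d=(0,-6) inclusive
    (8,0)@(17, 1): e=[-18,0,54] → ·  [on edge]
    (7,1)@(15, 3): e=[-6,0,42] → ·  [on edge]
    (4,2)@(9, 5): e=[6,24,6] → #
    (5,2)@(11, 5): e=[6,12,18] → #
    (6,2)@(13, 5): e=[6,0,30] → #  [on edge]
    (7,2)@(15, 5): e=[6,-12,42] → ·
    (4,3)@(9, 7): e=[18,12,6] → #
    (5,3)@(11, 7): e=[18,0,18] → #  [on edge]
    (6,3)@(13, 7): e=[18,-12,30] → ·
    (4,4)@(9, 9): e=[30,0,6] → #  [on edge]
    (5,4)@(11, 9): e=[30,-12,18] → ·
    (3,5)@(7, 11): e=[42,0,-6] → ·  [on edge]
    (2,6)@(5, 13): e=[54,0,-18] → ·  [on edge]
    (1,7)@(3, 15): e=[66,0,-30] → ·  [on edge]
  covered (6 px):
    · · · · · · · · ·
    · · · · · · · · ·
    · · · · # # # · ·
    · · · · # # · · ·
    · · · · # · · · ·
    · · · · · · · · ·
    · · · · · · · · ·
    · · · · · · · · ·
T3:
  2·area = 103
  edge (15, 7)→(8, 13): d=(-7,6) inclusive
  edge (8, 13)→(6, 0): d=(-2,-13) inclusive
  edge (6, 0)→(15, 7): d=(9,7) inclusive
    (3,0)@(7, 1): e=[90,11,2] → #
    (4,0)@(9, 1): e=[78,37,-12] → ·
    (3,1)@(7, 3): e=[76,7,20] → #
    (4,1)@(9, 3): e=[64,33,6] → #
    (5,1)@(11, 3): e=[52,59,-8] → ·
    (3,2)@(7, 5): e=[62,3,38] → #
    (5,2)@(11, 5): e=[38,55,10] → #
    (6,2)@(13, 5): e=[26,81,-4] → ·
    (3,3)@(7, 7): e=[48,-1,56] → ·
    (4,3)@(9, 7): e=[36,25,42] → #
    (6,3)@(13, 7): e=[12,77,14] → #
    (7,3)@(15, 7): e=[0,103,0] → #  [on edge]
  covered (13 px):
    · · · # · · · · ·
    · · · # # · · · ·
    · · · # # # · · ·
    · · · · # # # # ·
    · · · · # # · · ·
    · · · · # · · · ·
    · · · · · · · · ·
    · · · · · · · · ·
T4:
  2·area = 12
  edge (12, 4)→(2, 8): d=(-10,4) inclusive
  edge (2, 8)→(4, 6): d=(2,-2) inclusive
  edge (4, 6)→(12, 4): d=(8,-2) inclusive
    (4,0)@(9, 1): e=[42,0,-30] → ·  [on edge]
    (3,1)@(7, 3): e=[30,0,-18] → ·  [on edge]
    (2,2)@(5, 5): e=[18,0,-6] → ·  [on edge]
    (4,2)@(9, 5): e=[2,8,2] → #
    (5,2)@(11, 5): e=[-6,12,6] → ·
    (1,3)@(3, 7): e=[6,0,6] → #  [on edge]
    (2,3)@(5, 7): e=[-2,4,10] → ·
    (4,3)@(9, 7): e=[-18,12,18] → ·
    (0,4)@(1, 9): e=[-6,0,18] → ·  [on edge]
    (1,4)@(3, 9): e=[-14,4,22] → ·
  covered (2 px):
    · · · · · · · · ·
    · · · · · · · · ·
    · · · · # · · · ·
    · # · · · · · · ·
    · · · · · · · · ·
    · · · · · · · · ·
    · · · · · · · · ·
    · · · · · · · · ·

Answer: [[4,2],[5,2],[6,2],[4,3],[5,3],[4,4]]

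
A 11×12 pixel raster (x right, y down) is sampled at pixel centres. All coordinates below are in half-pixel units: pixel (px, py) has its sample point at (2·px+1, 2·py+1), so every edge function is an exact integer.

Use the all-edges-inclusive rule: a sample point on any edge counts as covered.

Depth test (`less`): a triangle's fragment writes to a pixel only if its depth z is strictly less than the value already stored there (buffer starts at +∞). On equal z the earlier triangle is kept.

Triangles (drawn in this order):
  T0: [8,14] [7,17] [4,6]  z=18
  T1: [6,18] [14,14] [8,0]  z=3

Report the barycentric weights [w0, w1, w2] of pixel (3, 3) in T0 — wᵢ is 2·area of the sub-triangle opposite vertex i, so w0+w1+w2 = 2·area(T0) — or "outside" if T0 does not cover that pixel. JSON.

T0:
  2·area = 20
  edge (8, 14)→(7, 17): d=(-1,3) inclusive
  edge (7, 17)→(4, 6): d=(-3,-11) inclusive
  edge (4, 6)→(8, 14): d=(4,8) inclusive
    (5,2)@(11, 5): e=[0,80,-60] → .  [on edge]
    (2,4)@(5, 9): e=[14,2,4] → X
    (3,4)@(7, 9): e=[8,24,-12] → .
    (2,5)@(5, 11): e=[12,-4,12] → .
    (4,5)@(9, 11): e=[0,40,-20] → .  [on edge]
    (3,6)@(7, 13): e=[4,12,4] → X
    (4,6)@(9, 13): e=[-2,34,-12] → .
    (3,7)@(7, 15): e=[2,6,12] → X
    (4,7)@(9, 15): e=[-4,28,-4] → .
    (3,8)@(7, 17): e=[0,0,20] → X  [on edge]
    (4,8)@(9, 17): e=[-6,22,4] → .
    (3,9)@(7, 19): e=[-2,-6,28] → .
    (2,11)@(5, 23): e=[0,-40,60] → .  [on edge]
  covered (4 px):
    . . . . . . . . . . .
    . . . . . . . . . . .
    . . . . . . . . . . .
    . . . . . . . . . . .
    . . X . . . . . . . .
    . . . . . . . . . . .
    . . . X . . . . . . .
    . . . X . . . . . . .
    . . . X . . . . . . .
    . . . . . . . . . . .
    . . . . . . . . . . .
    . . . . . . . . . . .
T1:
  2·area = 136  (B↔C swapped to make it positive)
  edge (6, 18)→(8, 0): d=(2,-18) inclusive
  edge (8, 0)→(14, 14): d=(6,14) inclusive
  edge (14, 14)→(6, 18): d=(-8,4) inclusive
    (4,1)@(9, 3): e=[24,4,108] → X
    (5,1)@(11, 3): e=[60,-24,100] → .
    (4,2)@(9, 5): e=[28,16,92] → X
    (5,2)@(11, 5): e=[64,-12,84] → .
    (4,3)@(9, 7): e=[32,28,76] → X
    (5,3)@(11, 7): e=[68,0,68] → X  [on edge]
    (6,3)@(13, 7): e=[104,-28,60] → .
    (3,4)@(7, 9): e=[0,68,68] → X  [on edge]
    (6,4)@(13, 9): e=[108,-16,44] → .
    (3,5)@(7, 11): e=[4,80,52] → X
    (6,5)@(13, 11): e=[112,-4,28] → .
    (3,6)@(7, 13): e=[8,92,36] → X
    (8,10)@(17, 21): e=[204,0,-68] → .  [on edge]
  covered (18 px):
    . . . . . . . . . . .
    . . . . X . . . . . .
    . . . . X . . . . . .
    . . . . X X . . . . .
    . . . X X X . . . . .
    . . . X X X . . . . .
    . . . X X X X . . . .
    . . . X X X . . . . .
    . . . X . . . . . . .
    . . . . . . . . . . .
    . . . . . . . . . . .
    . . . . . . . . . . .

Answer: "outside"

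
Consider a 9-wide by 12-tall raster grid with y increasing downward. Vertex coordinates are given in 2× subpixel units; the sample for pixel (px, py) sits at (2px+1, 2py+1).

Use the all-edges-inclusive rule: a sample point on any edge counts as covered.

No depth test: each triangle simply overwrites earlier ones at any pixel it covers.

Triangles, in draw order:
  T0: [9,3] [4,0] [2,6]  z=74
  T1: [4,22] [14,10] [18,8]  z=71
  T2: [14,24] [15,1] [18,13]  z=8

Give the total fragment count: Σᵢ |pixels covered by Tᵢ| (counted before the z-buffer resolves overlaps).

T0:
  2·area = 36  (B↔C swapped to make it positive)
  edge (9, 3)→(2, 6): d=(-7,3) inclusive
  edge (2, 6)→(4, 0): d=(2,-6) inclusive
  edge (4, 0)→(9, 3): d=(5,3) inclusive
    (2,0)@(5, 1): e=[26,8,2] → █
    (3,0)@(7, 1): e=[20,20,-4] → ·
    (1,1)@(3, 3): e=[18,0,18] → █  [on edge]
    (3,1)@(7, 3): e=[6,24,6] → █
    (4,1)@(9, 3): e=[0,36,0] → █  [on edge]
    (5,1)@(11, 3): e=[-6,48,-6] → ·
    (1,2)@(3, 5): e=[4,4,28] → █
    (2,2)@(5, 5): e=[-2,16,22] → ·
    (3,2)@(7, 5): e=[-8,28,16] → ·
    (4,2)@(9, 5): e=[-14,40,10] → ·
    (1,3)@(3, 7): e=[-10,8,38] → ·
    (0,4)@(1, 9): e=[-18,0,54] → ·  [on edge]
  covered (6 px):
    · · █ · · · · · ·
    · █ █ █ █ · · · ·
    · █ · · · · · · ·
    · · · · · · · · ·
    · · · · · · · · ·
    · · · · · · · · ·
    · · · · · · · · ·
    · · · · · · · · ·
    · · · · · · · · ·
    · · · · · · · · ·
    · · · · · · · · ·
    · · · · · · · · ·
T1:
  2·area = 28
  edge (4, 22)→(14, 10): d=(10,-12) inclusive
  edge (14, 10)→(18, 8): d=(4,-2) inclusive
  edge (18, 8)→(4, 22): d=(-14,14) inclusive
    (8,4)@(17, 9): e=[26,2,0] → █  [on edge]
    (7,5)@(15, 11): e=[22,6,0] → █  [on edge]
    (8,5)@(17, 11): e=[46,10,-28] → ·
    (6,6)@(13, 13): e=[18,10,0] → █  [on edge]
    (7,6)@(15, 13): e=[42,14,-28] → ·
    (5,7)@(11, 15): e=[14,14,0] → █  [on edge]
    (6,7)@(13, 15): e=[38,18,-28] → ·
    (4,8)@(9, 17): e=[10,18,0] → █  [on edge]
    (5,8)@(11, 17): e=[34,22,-28] → ·
    (3,9)@(7, 19): e=[6,22,0] → █  [on edge]
    (4,9)@(9, 19): e=[30,26,-28] → ·
    (2,10)@(5, 21): e=[2,26,0] → █  [on edge]
    (1,11)@(3, 23): e=[-2,30,0] → ·  [on edge]
  covered (7 px):
    · · · · · · · · ·
    · · · · · · · · ·
    · · · · · · · · ·
    · · · · · · · · ·
    · · · · · · · · █
    · · · · · · · █ ·
    · · · · · · █ · ·
    · · · · · █ · · ·
    · · · · █ · · · ·
    · · · █ · · · · ·
    · · █ · · · · · ·
    · · · · · · · · ·
T2:
  2·area = 81
  edge (14, 24)→(15, 1): d=(1,-23) inclusive
  edge (15, 1)→(18, 13): d=(3,12) inclusive
  edge (18, 13)→(14, 24): d=(-4,11) inclusive
    (7,0)@(15, 1): e=[0,0,81] → █  [on edge]
    (8,0)@(17, 1): e=[46,-24,59] → ·
    (7,1)@(15, 3): e=[2,6,73] → █
    (8,1)@(17, 3): e=[48,-18,51] → ·
    (7,2)@(15, 5): e=[4,12,65] → █
    (8,2)@(17, 5): e=[50,-12,43] → ·
    (7,3)@(15, 7): e=[6,18,57] → █
    (8,3)@(17, 7): e=[52,-6,35] → ·
    (7,4)@(15, 9): e=[8,24,49] → █
    (8,4)@(17, 9): e=[54,0,27] → █  [on edge]
    (7,5)@(15, 11): e=[10,30,41] → █
    (7,6)@(15, 13): e=[12,36,33] → █
  covered (15 px):
    · · · · · · · █ ·
    · · · · · · · █ ·
    · · · · · · · █ ·
    · · · · · · · █ ·
    · · · · · · · █ █
    · · · · · · · █ █
    · · · · · · · █ █
    · · · · · · · █ █
    · · · · · · · █ ·
    · · · · · · · █ ·
    · · · · · · · █ ·
    · · · · · · · · ·

Result: 28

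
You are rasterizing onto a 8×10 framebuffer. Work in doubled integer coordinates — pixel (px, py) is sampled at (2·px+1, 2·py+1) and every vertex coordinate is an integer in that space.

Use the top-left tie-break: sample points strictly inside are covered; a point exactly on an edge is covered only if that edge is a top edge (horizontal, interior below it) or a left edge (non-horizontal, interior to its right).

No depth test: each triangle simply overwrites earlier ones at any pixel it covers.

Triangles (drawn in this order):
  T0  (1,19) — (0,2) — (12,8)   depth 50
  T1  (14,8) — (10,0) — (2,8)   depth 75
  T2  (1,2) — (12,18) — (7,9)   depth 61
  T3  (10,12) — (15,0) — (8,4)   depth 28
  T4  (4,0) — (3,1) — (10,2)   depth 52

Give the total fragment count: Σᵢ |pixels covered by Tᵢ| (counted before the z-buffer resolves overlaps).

T0:
  2·area = 198
  edge (1, 19)→(0, 2): d=(-1,-17) top-left  bias=+0
  edge (0, 2)→(12, 8): d=(12,6) right/bottom  bias=-1
  edge (12, 8)→(1, 19): d=(-11,11) right/bottom  bias=-1
    (0,1)@(1, 3): e=[16,6,176] → #
    (1,1)@(3, 3): e=[50,-6,154] → ·
    (0,2)@(1, 5): e=[14,30,154] → #
    (1,2)@(3, 5): e=[48,18,132] → #
    (2,2)@(5, 5): e=[82,6,110] → #
    (3,2)@(7, 5): e=[116,-6,88] → ·
    (7,2)@(15, 5): e=[252,-54,0] → ·  [on edge]
    (0,3)@(1, 7): e=[12,54,132] → #
    (3,3)@(7, 7): e=[114,18,66] → #
    (4,3)@(9, 7): e=[148,6,44] → #
    (5,3)@(11, 7): e=[182,-6,22] → ·
    (6,3)@(13, 7): e=[216,-18,0] → ·  [on edge]
    (5,4)@(11, 9): e=[180,18,0] → ·  [on edge]
    (4,5)@(9, 11): e=[144,54,0] → ·  [on edge]
    (3,6)@(7, 13): e=[108,90,0] → ·  [on edge]
    (2,7)@(5, 15): e=[72,126,0] → ·  [on edge]
    (1,8)@(3, 17): e=[36,162,0] → ·  [on edge]
    (0,9)@(1, 19): e=[0,198,0] → ·  [on edge]
  covered (24 px):
    · · · · · · · ·
    # · · · · · · ·
    # # # · · · · ·
    # # # # # · · ·
    # # # # # · · ·
    # # # # · · · ·
    # # # · · · · ·
    # # · · · · · ·
    # · · · · · · ·
    · · · · · · · ·
T1:
  2·area = 96  (B↔C swapped to make it positive)
  edge (14, 8)→(2, 8): d=(-12,0) right/bottom  bias=-1
  edge (2, 8)→(10, 0): d=(8,-8) top-left  bias=+0
  edge (10, 0)→(14, 8): d=(4,8) right/bottom  bias=-1
    (4,0)@(9, 1): e=[84,0,12] → #  [on edge]
    (5,0)@(11, 1): e=[84,16,-4] → ·
    (3,1)@(7, 3): e=[60,0,36] → #  [on edge]
    (5,1)@(11, 3): e=[60,32,4] → #
    (6,1)@(13, 3): e=[60,48,-12] → ·
    (2,2)@(5, 5): e=[36,0,60] → #  [on edge]
    (6,2)@(13, 5): e=[36,64,-4] → ·
    (1,3)@(3, 7): e=[12,0,84] → #  [on edge]
    (6,3)@(13, 7): e=[12,80,4] → #
    (7,3)@(15, 7): e=[12,96,-12] → ·
    (0,4)@(1, 9): e=[-12,0,108] → ·  [on edge]
    (1,4)@(3, 9): e=[-12,16,92] → ·
  covered (14 px):
    · · · · # · · ·
    · · · # # # · ·
    · · # # # # · ·
    · # # # # # # ·
    · · · · · · · ·
    · · · · · · · ·
    · · · · · · · ·
    · · · · · · · ·
    · · · · · · · ·
    · · · · · · · ·
T2:
  2·area = 19  (B↔C swapped to make it positive)
  edge (1, 2)→(7, 9): d=(6,7) right/bottom  bias=-1
  edge (7, 9)→(12, 18): d=(5,9) right/bottom  bias=-1
  edge (12, 18)→(1, 2): d=(-11,-16) top-left  bias=+0
    (2,3)@(5, 7): e=[2,8,9] → #
    (3,3)@(7, 7): e=[-12,-10,41] → ·
    (2,4)@(5, 9): e=[14,18,-13] → ·
    (3,4)@(7, 9): e=[0,0,19] → ·  [on edge]
    (4,6)@(9, 13): e=[10,2,7] → #
    (5,6)@(11, 13): e=[-4,-16,39] → ·
    (4,7)@(9, 15): e=[22,12,-15] → ·
  covered (2 px):
    · · · · · · · ·
    · · · · · · · ·
    · · · · · · · ·
    · · # · · · · ·
    · · · · · · · ·
    · · · · · · · ·
    · · · · # · · ·
    · · · · · · · ·
    · · · · · · · ·
    · · · · · · · ·
T3:
  2·area = 64  (B↔C swapped to make it positive)
  edge (10, 12)→(8, 4): d=(-2,-8) top-left  bias=+0
  edge (8, 4)→(15, 0): d=(7,-4) top-left  bias=+0
  edge (15, 0)→(10, 12): d=(-5,12) right/bottom  bias=-1
    (5,1)@(11, 3): e=[26,5,33] → #
    (6,1)@(13, 3): e=[42,13,9] → #
    (7,1)@(15, 3): e=[58,21,-15] → ·
    (4,2)@(9, 5): e=[6,11,47] → #
    (6,2)@(13, 5): e=[38,27,-1] → ·
    (4,3)@(9, 7): e=[2,25,37] → #
    (6,3)@(13, 7): e=[34,41,-11] → ·
    (4,4)@(9, 9): e=[-2,39,27] → ·
    (5,4)@(11, 9): e=[14,47,3] → #
    (6,4)@(13, 9): e=[30,55,-21] → ·
    (5,5)@(11, 11): e=[10,61,-7] → ·
  covered (7 px):
    · · · · · · · ·
    · · · · · # # ·
    · · · · # # · ·
    · · · · # # · ·
    · · · · · # · ·
    · · · · · · · ·
    · · · · · · · ·
    · · · · · · · ·
    · · · · · · · ·
    · · · · · · · ·
T4:
  2·area = 8  (B↔C swapped to make it positive)
  edge (4, 0)→(10, 2): d=(6,2) right/bottom  bias=-1
  edge (10, 2)→(3, 1): d=(-7,-1) top-left  bias=+0
  edge (3, 1)→(4, 0): d=(1,-1) top-left  bias=+0
    (1,0)@(3, 1): e=[8,0,0] → #  [on edge]
    (2,0)@(5, 1): e=[4,2,2] → #
    (3,0)@(7, 1): e=[0,4,4] → ·  [on edge]
    (0,1)@(1, 3): e=[24,-16,0] → ·  [on edge]
    (1,1)@(3, 3): e=[20,-14,2] → ·
    (2,1)@(5, 3): e=[16,-12,4] → ·
    (6,1)@(13, 3): e=[0,-4,12] → ·  [on edge]
  covered (2 px):
    · # # · · · · ·
    · · · · · · · ·
    · · · · · · · ·
    · · · · · · · ·
    · · · · · · · ·
    · · · · · · · ·
    · · · · · · · ·
    · · · · · · · ·
    · · · · · · · ·
    · · · · · · · ·

Result: 49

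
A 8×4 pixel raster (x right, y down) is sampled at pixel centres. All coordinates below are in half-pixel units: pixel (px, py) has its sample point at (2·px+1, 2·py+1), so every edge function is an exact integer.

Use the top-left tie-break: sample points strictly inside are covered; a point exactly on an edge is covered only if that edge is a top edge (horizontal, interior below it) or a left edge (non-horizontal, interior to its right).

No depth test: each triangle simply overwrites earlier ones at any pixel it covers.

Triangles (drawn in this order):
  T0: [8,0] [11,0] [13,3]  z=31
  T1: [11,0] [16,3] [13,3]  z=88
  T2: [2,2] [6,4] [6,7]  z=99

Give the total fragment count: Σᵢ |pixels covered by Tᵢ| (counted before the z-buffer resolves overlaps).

T0:
  2·area = 9
  edge (8, 0)→(11, 0): d=(3,0) top-left  bias=+0
  edge (11, 0)→(13, 3): d=(2,3) right/bottom  bias=-1
  edge (13, 3)→(8, 0): d=(-5,-3) top-left  bias=+0
    (5,0)@(11, 1): e=[3,2,4] → X
    (6,0)@(13, 1): e=[3,-4,10] → .
    (5,1)@(11, 3): e=[9,6,-6] → .
    (6,1)@(13, 3): e=[9,0,0] → .  [on edge]
  covered (1 px):
    . . . . . X . .
    . . . . . . . .
    . . . . . . . .
    . . . . . . . .
T1:
  2·area = 9
  edge (11, 0)→(16, 3): d=(5,3) right/bottom  bias=-1
  edge (16, 3)→(13, 3): d=(-3,0) right/bottom  bias=-1
  edge (13, 3)→(11, 0): d=(-2,-3) top-left  bias=+0
    (0,1)@(1, 3): e=[45,0,-36] → .  [on edge]
    (1,1)@(3, 3): e=[39,0,-30] → .  [on edge]
    (2,1)@(5, 3): e=[33,0,-24] → .  [on edge]
    (3,1)@(7, 3): e=[27,0,-18] → .  [on edge]
    (4,1)@(9, 3): e=[21,0,-12] → .  [on edge]
    (5,1)@(11, 3): e=[15,0,-6] → .  [on edge]
    (6,1)@(13, 3): e=[9,0,0] → .  [on edge]
    (7,1)@(15, 3): e=[3,0,6] → .  [on edge]
  covered (0 px):
    . . . . . . . .
    . . . . . . . .
    . . . . . . . .
    . . . . . . . .
T2:
  2·area = 12
  edge (2, 2)→(6, 4): d=(4,2) right/bottom  bias=-1
  edge (6, 4)→(6, 7): d=(0,3) right/bottom  bias=-1
  edge (6, 7)→(2, 2): d=(-4,-5) top-left  bias=+0
    (1,1)@(3, 3): e=[2,9,1] → X
    (2,1)@(5, 3): e=[-2,3,11] → .
    (1,2)@(3, 5): e=[10,9,-7] → .
    (2,2)@(5, 5): e=[6,3,3] → X
    (3,2)@(7, 5): e=[2,-3,13] → .
    (2,3)@(5, 7): e=[14,3,-5] → .
  covered (2 px):
    . . . . . . . .
    . X . . . . . .
    . . X . . . . .
    . . . . . . . .

Result: 3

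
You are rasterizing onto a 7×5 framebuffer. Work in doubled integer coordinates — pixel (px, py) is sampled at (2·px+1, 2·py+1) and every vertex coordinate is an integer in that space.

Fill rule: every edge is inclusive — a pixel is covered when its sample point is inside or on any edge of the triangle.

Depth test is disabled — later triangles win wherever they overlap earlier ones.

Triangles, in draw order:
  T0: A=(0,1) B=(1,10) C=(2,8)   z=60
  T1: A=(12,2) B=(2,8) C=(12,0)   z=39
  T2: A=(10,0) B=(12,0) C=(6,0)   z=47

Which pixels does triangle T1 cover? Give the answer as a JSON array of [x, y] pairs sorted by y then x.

T0:
  2·area = 11  (B↔C swapped to make it positive)
  edge (0, 1)→(2, 8): d=(2,7) inclusive
  edge (2, 8)→(1, 10): d=(-1,2) inclusive
  edge (1, 10)→(0, 1): d=(-1,-9) inclusive
    (0,2)@(1, 5): e=[1,5,5] → █
    (1,2)@(3, 5): e=[-13,1,23] → ·
    (0,3)@(1, 7): e=[5,3,3] → █
    (1,3)@(3, 7): e=[-9,-1,21] → ·
    (0,4)@(1, 9): e=[9,1,1] → █
    (1,4)@(3, 9): e=[-5,-3,19] → ·
  covered (3 px):
    · · · · · · ·
    · · · · · · ·
    █ · · · · · ·
    █ · · · · · ·
    █ · · · · · ·
T1:
  2·area = 20
  edge (12, 2)→(2, 8): d=(-10,6) inclusive
  edge (2, 8)→(12, 0): d=(10,-8) inclusive
  edge (12, 0)→(12, 2): d=(0,2) inclusive
    (5,0)@(11, 1): e=[16,2,2] → █
    (6,0)@(13, 1): e=[4,18,-2] → ·
    (4,1)@(9, 3): e=[8,6,6] → █
    (5,1)@(11, 3): e=[-4,22,2] → ·
    (3,2)@(7, 5): e=[0,10,10] → █  [on edge]
    (4,2)@(9, 5): e=[-12,26,6] → ·
    (3,3)@(7, 7): e=[-20,30,10] → ·
  covered (3 px):
    · · · · · █ ·
    · · · · █ · ·
    · · · █ · · ·
    · · · · · · ·
    · · · · · · ·
T2:
  degenerate (2·area = 0) — covers nothing

Result: [[5,0],[4,1],[3,2]]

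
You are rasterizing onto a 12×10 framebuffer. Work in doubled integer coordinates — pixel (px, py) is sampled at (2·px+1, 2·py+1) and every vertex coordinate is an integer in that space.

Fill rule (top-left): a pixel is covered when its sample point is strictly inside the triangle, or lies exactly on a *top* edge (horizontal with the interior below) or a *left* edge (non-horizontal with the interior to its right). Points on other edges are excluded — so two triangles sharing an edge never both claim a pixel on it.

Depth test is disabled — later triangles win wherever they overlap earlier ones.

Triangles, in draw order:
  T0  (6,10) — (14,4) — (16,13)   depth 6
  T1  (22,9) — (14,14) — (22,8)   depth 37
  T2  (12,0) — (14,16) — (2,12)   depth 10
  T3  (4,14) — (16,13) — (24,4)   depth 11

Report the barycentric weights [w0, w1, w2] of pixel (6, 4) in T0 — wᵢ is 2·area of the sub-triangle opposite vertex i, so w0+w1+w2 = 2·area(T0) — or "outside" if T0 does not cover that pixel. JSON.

T0:
  2·area = 84
  edge (6, 10)→(14, 4): d=(8,-6) top-left  bias=+0
  edge (14, 4)→(16, 13): d=(2,9) right/bottom  bias=-1
  edge (16, 13)→(6, 10): d=(-10,-3) top-left  bias=+0
    (6,2)@(13, 5): e=[2,11,71] → #
    (7,2)@(15, 5): e=[14,-7,77] → ·
    (5,3)@(11, 7): e=[6,33,45] → #
    (7,3)@(15, 7): e=[30,-3,57] → ·
    (4,4)@(9, 9): e=[10,55,19] → #
    (7,4)@(15, 9): e=[46,1,37] → #
    (8,4)@(17, 9): e=[58,-17,43] → ·
    (4,5)@(9, 11): e=[26,59,-1] → ·
    (5,5)@(11, 11): e=[38,41,5] → #
    (8,5)@(17, 11): e=[74,-13,23] → ·
    (5,6)@(11, 13): e=[54,45,-15] → ·
    (6,6)@(13, 13): e=[66,27,-9] → ·
  covered (10 px):
    · · · · · · · · · · · ·
    · · · · · · · · · · · ·
    · · · · · · # · · · · ·
    · · · · · # # · · · · ·
    · · · · # # # # · · · ·
    · · · · · # # # · · · ·
    · · · · · · · · · · · ·
    · · · · · · · · · · · ·
    · · · · · · · · · · · ·
    · · · · · · · · · · · ·
T1:
  2·area = 8
  edge (22, 9)→(14, 14): d=(-8,5) right/bottom  bias=-1
  edge (14, 14)→(22, 8): d=(8,-6) top-left  bias=+0
  edge (22, 8)→(22, 9): d=(0,1) right/bottom  bias=-1
    (10,4)@(21, 9): e=[5,2,1] → #
    (11,4)@(23, 9): e=[-5,14,-1] → ·
    (10,5)@(21, 11): e=[-11,18,1] → ·
  covered (1 px):
    · · · · · · · · · · · ·
    · · · · · · · · · · · ·
    · · · · · · · · · · · ·
    · · · · · · · · · · · ·
    · · · · · · · · · · # ·
    · · · · · · · · · · · ·
    · · · · · · · · · · · ·
    · · · · · · · · · · · ·
    · · · · · · · · · · · ·
    · · · · · · · · · · · ·
T2:
  2·area = 184
  edge (12, 0)→(14, 16): d=(2,16) right/bottom  bias=-1
  edge (14, 16)→(2, 12): d=(-12,-4) top-left  bias=+0
  edge (2, 12)→(12, 0): d=(10,-12) top-left  bias=+0
    (5,1)@(11, 3): e=[22,144,18] → #
    (6,1)@(13, 3): e=[-10,152,42] → ·
    (4,2)@(9, 5): e=[58,112,14] → #
    (6,2)@(13, 5): e=[-6,128,62] → ·
    (3,3)@(7, 7): e=[94,80,10] → #
    (6,3)@(13, 7): e=[-2,104,82] → ·
    (2,4)@(5, 9): e=[130,48,6] → #
    (6,4)@(13, 9): e=[2,80,102] → #
    (7,4)@(15, 9): e=[-30,88,126] → ·
    (1,5)@(3, 11): e=[166,16,2] → #
    (7,5)@(15, 11): e=[-26,64,146] → ·
    (1,6)@(3, 13): e=[170,-8,22] → ·
    (2,6)@(5, 13): e=[138,0,46] → #  [on edge]
    (5,7)@(11, 15): e=[46,0,138] → #  [on edge]
    (8,8)@(17, 17): e=[-46,0,230] → ·  [on edge]
    (11,9)@(23, 19): e=[-138,0,322] → ·  [on edge]
  covered (24 px):
    · · · · · · · · · · · ·
    · · · · · # · · · · · ·
    · · · · # # · · · · · ·
    · · · # # # · · · · · ·
    · · # # # # # · · · · ·
    · # # # # # # · · · · ·
    · · # # # # # · · · · ·
    · · · · · # # · · · · ·
    · · · · · · · · · · · ·
    · · · · · · · · · · · ·
T3:
  2·area = 100  (B↔C swapped to make it positive)
  edge (4, 14)→(24, 4): d=(20,-10) top-left  bias=+0
  edge (24, 4)→(16, 13): d=(-8,9) right/bottom  bias=-1
  edge (16, 13)→(4, 14): d=(-12,1) right/bottom  bias=-1
    (11,2)@(23, 5): e=[10,1,89] → #
    (9,3)@(19, 7): e=[10,21,69] → #
    (10,3)@(21, 7): e=[30,3,67] → #
    (11,3)@(23, 7): e=[50,-15,65] → ·
    (7,4)@(15, 9): e=[10,41,49] → #
    (8,4)@(17, 9): e=[30,23,47] → #
    (10,4)@(21, 9): e=[70,-13,43] → ·
    (5,5)@(11, 11): e=[10,61,29] → #
    (6,5)@(13, 11): e=[30,43,27] → #
    (9,5)@(19, 11): e=[90,-11,21] → ·
    (3,6)@(7, 13): e=[10,81,9] → #
    (4,6)@(9, 13): e=[30,63,7] → #
  covered (15 px):
    · · · · · · · · · · · ·
    · · · · · · · · · · · ·
    · · · · · · · · · · · #
    · · · · · · · · · # # ·
    · · · · · · · # # # · ·
    · · · · · # # # # · · ·
    · · · # # # # # · · · ·
    · · · · · · · · · · · ·
    · · · · · · · · · · · ·
    · · · · · · · · · · · ·

Final: [19,31,34]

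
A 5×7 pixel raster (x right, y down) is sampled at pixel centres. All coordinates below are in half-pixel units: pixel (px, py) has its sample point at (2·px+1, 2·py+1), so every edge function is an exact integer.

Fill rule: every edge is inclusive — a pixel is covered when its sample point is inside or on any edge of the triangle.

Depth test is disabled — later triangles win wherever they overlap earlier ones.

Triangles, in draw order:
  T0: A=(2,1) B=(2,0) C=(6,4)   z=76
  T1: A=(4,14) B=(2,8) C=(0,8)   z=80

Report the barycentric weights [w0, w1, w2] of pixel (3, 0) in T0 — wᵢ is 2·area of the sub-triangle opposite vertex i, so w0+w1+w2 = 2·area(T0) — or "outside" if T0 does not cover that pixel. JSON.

T0:
  2·area = 4
  edge (2, 1)→(2, 0): d=(0,-1) inclusive
  edge (2, 0)→(6, 4): d=(4,4) inclusive
  edge (6, 4)→(2, 1): d=(-4,-3) inclusive
    (1,0)@(3, 1): e=[1,0,3] → X  [on edge]
    (2,0)@(5, 1): e=[3,-8,9] → .
    (1,1)@(3, 3): e=[1,8,-5] → .
    (2,1)@(5, 3): e=[3,0,1] → X  [on edge]
    (3,1)@(7, 3): e=[5,-8,7] → .
    (2,2)@(5, 5): e=[3,8,-7] → .
    (3,2)@(7, 5): e=[5,0,-1] → .  [on edge]
    (4,3)@(9, 7): e=[7,0,-3] → .  [on edge]
  covered (2 px):
    . X . . .
    . . X . .
    . . . . .
    . . . . .
    . . . . .
    . . . . .
    . . . . .
T1:
  2·area = 12  (B↔C swapped to make it positive)
  edge (4, 14)→(0, 8): d=(-4,-6) inclusive
  edge (0, 8)→(2, 8): d=(2,0) inclusive
  edge (2, 8)→(4, 14): d=(2,6) inclusive
    (0,2)@(1, 5): e=[18,-6,0] → .  [on edge]
    (0,4)@(1, 9): e=[2,2,8] → X
    (1,4)@(3, 9): e=[14,2,-4] → .
    (0,5)@(1, 11): e=[-6,6,12] → .
    (1,5)@(3, 11): e=[6,6,0] → X  [on edge]
    (2,5)@(5, 11): e=[18,6,-12] → .
    (1,6)@(3, 13): e=[-2,10,4] → .
  covered (2 px):
    . . . . .
    . . . . .
    . . . . .
    . . . . .
    X . . . .
    . X . . .
    . . . . .

Final: "outside"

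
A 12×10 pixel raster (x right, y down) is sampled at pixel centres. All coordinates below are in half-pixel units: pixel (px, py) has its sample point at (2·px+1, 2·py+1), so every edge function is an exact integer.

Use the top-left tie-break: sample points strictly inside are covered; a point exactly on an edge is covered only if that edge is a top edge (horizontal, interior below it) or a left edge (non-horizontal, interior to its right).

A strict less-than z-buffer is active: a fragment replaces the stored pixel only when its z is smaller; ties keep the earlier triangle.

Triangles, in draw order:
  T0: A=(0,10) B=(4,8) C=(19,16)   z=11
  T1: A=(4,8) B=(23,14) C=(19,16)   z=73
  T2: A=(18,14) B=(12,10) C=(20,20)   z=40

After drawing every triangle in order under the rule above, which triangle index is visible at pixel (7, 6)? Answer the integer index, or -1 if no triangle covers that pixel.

T0:
  2·area = 62
  edge (0, 10)→(4, 8): d=(4,-2) top-left  bias=+0
  edge (4, 8)→(19, 16): d=(15,8) right/bottom  bias=-1
  edge (19, 16)→(0, 10): d=(-19,-6) top-left  bias=+0
    (1,4)@(3, 9): e=[2,23,37] → X
    (2,4)@(5, 9): e=[6,7,49] → X
    (3,4)@(7, 9): e=[10,-9,61] → .
    (1,5)@(3, 11): e=[10,53,-1] → .
    (2,5)@(5, 11): e=[14,37,11] → X
    (3,5)@(7, 11): e=[18,21,23] → X
    (4,5)@(9, 11): e=[22,5,35] → X
    (5,5)@(11, 11): e=[26,-11,47] → .
    (2,6)@(5, 13): e=[22,67,-27] → .
    (3,6)@(7, 13): e=[26,51,-15] → .
    (4,6)@(9, 13): e=[30,35,-3] → .
    (5,6)@(11, 13): e=[34,19,9] → X
  covered (8 px):
    . . . . . . . . . . . .
    . . . . . . . . . . . .
    . . . . . . . . . . . .
    . . . . . . . . . . . .
    . X X . . . . . . . . .
    . . X X X . . . . . . .
    . . . . . X X . . . . .
    . . . . . . . . X . . .
    . . . . . . . . . . . .
    . . . . . . . . . . . .
T1:
  2·area = 62
  edge (4, 8)→(23, 14): d=(19,6) right/bottom  bias=-1
  edge (23, 14)→(19, 16): d=(-4,2) right/bottom  bias=-1
  edge (19, 16)→(4, 8): d=(-15,-8) top-left  bias=+0
    (3,4)@(7, 9): e=[1,52,9] → X
    (4,4)@(9, 9): e=[-11,48,25] → .
    (3,5)@(7, 11): e=[39,44,-21] → .
    (5,5)@(11, 11): e=[15,36,11] → X
    (6,5)@(13, 11): e=[3,32,27] → X
    (7,5)@(15, 11): e=[-9,28,43] → .
    (5,6)@(11, 13): e=[53,28,-19] → .
    (6,6)@(13, 13): e=[41,24,-3] → .
    (7,6)@(15, 13): e=[29,20,13] → X
    (8,6)@(17, 13): e=[17,16,29] → X
    (9,6)@(19, 13): e=[5,12,45] → X
    (10,6)@(21, 13): e=[-7,8,61] → .
    (10,7)@(21, 15): e=[31,0,31] → .  [on edge]
    (8,8)@(17, 17): e=[93,0,-31] → .  [on edge]
    (6,9)@(13, 19): e=[155,0,-93] → .  [on edge]
  covered (7 px):
    . . . . . . . . . . . .
    . . . . . . . . . . . .
    . . . . . . . . . . . .
    . . . . . . . . . . . .
    . . . X . . . . . . . .
    . . . . . X X . . . . .
    . . . . . . . X X X . .
    . . . . . . . . . X . .
    . . . . . . . . . . . .
    . . . . . . . . . . . .
T2:
  2·area = 28  (B↔C swapped to make it positive)
  edge (18, 14)→(20, 20): d=(2,6) right/bottom  bias=-1
  edge (20, 20)→(12, 10): d=(-8,-10) top-left  bias=+0
  edge (12, 10)→(18, 14): d=(6,4) right/bottom  bias=-1
    (7,2)@(15, 5): e=[0,70,-42] → .  [on edge]
    (6,5)@(13, 11): e=[24,2,2] → X
    (7,5)@(15, 11): e=[12,22,-6] → .
    (8,5)@(17, 11): e=[0,42,-14] → .  [on edge]
    (6,6)@(13, 13): e=[28,-14,14] → .
    (7,6)@(15, 13): e=[16,6,6] → X
    (8,6)@(17, 13): e=[4,26,-2] → .
    (7,7)@(15, 15): e=[20,-10,18] → .
    (8,7)@(17, 15): e=[8,10,10] → X
    (9,7)@(19, 15): e=[-4,30,2] → .
    (8,8)@(17, 17): e=[12,-6,22] → .
    (9,8)@(19, 17): e=[0,14,14] → .  [on edge]
  covered (3 px):
    . . . . . . . . . . . .
    . . . . . . . . . . . .
    . . . . . . . . . . . .
    . . . . . . . . . . . .
    . . . . . . . . . . . .
    . . . . . . X . . . . .
    . . . . . . . X . . . .
    . . . . . . . . X . . .
    . . . . . . . . . . . .
    . . . . . . . . . . . .

Z-buffer (winner per pixel, '.' = empty):
  . . . . . . . . . . . .
  . . . . . . . . . . . .
  . . . . . . . . . . . .
  . . . . . . . . . . . .
  . 0 0 1 . . . . . . . .
  . . 0 0 0 1 2 . . . . .
  . . . . . 0 0 2 1 1 . .
  . . . . . . . . 0 1 . .
  . . . . . . . . . . . .
  . . . . . . . . . . . .

Answer: 2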